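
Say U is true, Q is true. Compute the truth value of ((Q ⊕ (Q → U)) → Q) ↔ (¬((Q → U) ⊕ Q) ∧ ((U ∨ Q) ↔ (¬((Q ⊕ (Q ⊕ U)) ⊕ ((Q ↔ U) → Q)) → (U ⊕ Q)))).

Substituting U=T, Q=T:
Q → U = T → T = T
Q ⊕ (Q → U) = T ⊕ T = F
(Q ⊕ (Q → U)) → Q = F → T = T
Q → U = T → T = T
(Q → U) ⊕ Q = T ⊕ T = F
¬((Q → U) ⊕ Q) = ¬F = T
U ∨ Q = T ∨ T = T
Q ⊕ U = T ⊕ T = F
Q ⊕ (Q ⊕ U) = T ⊕ F = T
Q ↔ U = T ↔ T = T
(Q ↔ U) → Q = T → T = T
(Q ⊕ (Q ⊕ U)) ⊕ ((Q ↔ U) → Q) = T ⊕ T = F
¬((Q ⊕ (Q ⊕ U)) ⊕ ((Q ↔ U) → Q)) = ¬F = T
U ⊕ Q = T ⊕ T = F
¬((Q ⊕ (Q ⊕ U)) ⊕ ((Q ↔ U) → Q)) → (U ⊕ Q) = T → F = F
(U ∨ Q) ↔ (¬((Q ⊕ (Q ⊕ U)) ⊕ ((Q ↔ U) → Q)) → (U ⊕ Q)) = T ↔ F = F
¬((Q → U) ⊕ Q) ∧ ((U ∨ Q) ↔ (¬((Q ⊕ (Q ⊕ U)) ⊕ ((Q ↔ U) → Q)) → (U ⊕ Q))) = T ∧ F = F
((Q ⊕ (Q → U)) → Q) ↔ (¬((Q → U) ⊕ Q) ∧ ((U ∨ Q) ↔ (¬((Q ⊕ (Q ⊕ U)) ⊕ ((Q ↔ U) → Q)) → (U ⊕ Q)))) = T ↔ F = F

F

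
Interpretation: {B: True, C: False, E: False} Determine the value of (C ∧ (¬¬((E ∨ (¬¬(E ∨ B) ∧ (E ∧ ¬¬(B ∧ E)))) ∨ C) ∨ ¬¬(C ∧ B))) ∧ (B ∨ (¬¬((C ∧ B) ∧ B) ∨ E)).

E ∨ B = False ∨ True = True
¬(E ∨ B) = ¬True = False
¬¬(E ∨ B) = ¬False = True
B ∧ E = True ∧ False = False
¬(B ∧ E) = ¬False = True
¬¬(B ∧ E) = ¬True = False
E ∧ ¬¬(B ∧ E) = False ∧ False = False
¬¬(E ∨ B) ∧ (E ∧ ¬¬(B ∧ E)) = True ∧ False = False
E ∨ (¬¬(E ∨ B) ∧ (E ∧ ¬¬(B ∧ E))) = False ∨ False = False
(E ∨ (¬¬(E ∨ B) ∧ (E ∧ ¬¬(B ∧ E)))) ∨ C = False ∨ False = False
¬((E ∨ (¬¬(E ∨ B) ∧ (E ∧ ¬¬(B ∧ E)))) ∨ C) = ¬False = True
¬¬((E ∨ (¬¬(E ∨ B) ∧ (E ∧ ¬¬(B ∧ E)))) ∨ C) = ¬True = False
C ∧ B = False ∧ True = False
¬(C ∧ B) = ¬False = True
¬¬(C ∧ B) = ¬True = False
¬¬((E ∨ (¬¬(E ∨ B) ∧ (E ∧ ¬¬(B ∧ E)))) ∨ C) ∨ ¬¬(C ∧ B) = False ∨ False = False
C ∧ (¬¬((E ∨ (¬¬(E ∨ B) ∧ (E ∧ ¬¬(B ∧ E)))) ∨ C) ∨ ¬¬(C ∧ B)) = False ∧ False = False
C ∧ B = False ∧ True = False
(C ∧ B) ∧ B = False ∧ True = False
¬((C ∧ B) ∧ B) = ¬False = True
¬¬((C ∧ B) ∧ B) = ¬True = False
¬¬((C ∧ B) ∧ B) ∨ E = False ∨ False = False
B ∨ (¬¬((C ∧ B) ∧ B) ∨ E) = True ∨ False = True
(C ∧ (¬¬((E ∨ (¬¬(E ∨ B) ∧ (E ∧ ¬¬(B ∧ E)))) ∨ C) ∨ ¬¬(C ∧ B))) ∧ (B ∨ (¬¬((C ∧ B) ∧ B) ∨ E)) = False ∧ True = False

False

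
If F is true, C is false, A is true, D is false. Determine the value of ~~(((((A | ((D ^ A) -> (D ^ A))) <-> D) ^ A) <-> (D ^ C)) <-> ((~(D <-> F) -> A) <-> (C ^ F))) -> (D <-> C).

True

D ^ A = False ^ True = True
D ^ A = False ^ True = True
(D ^ A) -> (D ^ A) = True -> True = True
A | ((D ^ A) -> (D ^ A)) = True | True = True
(A | ((D ^ A) -> (D ^ A))) <-> D = True <-> False = False
((A | ((D ^ A) -> (D ^ A))) <-> D) ^ A = False ^ True = True
D ^ C = False ^ False = False
(((A | ((D ^ A) -> (D ^ A))) <-> D) ^ A) <-> (D ^ C) = True <-> False = False
D <-> F = False <-> True = False
~(D <-> F) = ~False = True
~(D <-> F) -> A = True -> True = True
C ^ F = False ^ True = True
(~(D <-> F) -> A) <-> (C ^ F) = True <-> True = True
((((A | ((D ^ A) -> (D ^ A))) <-> D) ^ A) <-> (D ^ C)) <-> ((~(D <-> F) -> A) <-> (C ^ F)) = False <-> True = False
~(((((A | ((D ^ A) -> (D ^ A))) <-> D) ^ A) <-> (D ^ C)) <-> ((~(D <-> F) -> A) <-> (C ^ F))) = ~False = True
~~(((((A | ((D ^ A) -> (D ^ A))) <-> D) ^ A) <-> (D ^ C)) <-> ((~(D <-> F) -> A) <-> (C ^ F))) = ~True = False
D <-> C = False <-> False = True
~~(((((A | ((D ^ A) -> (D ^ A))) <-> D) ^ A) <-> (D ^ C)) <-> ((~(D <-> F) -> A) <-> (C ^ F))) -> (D <-> C) = False -> True = True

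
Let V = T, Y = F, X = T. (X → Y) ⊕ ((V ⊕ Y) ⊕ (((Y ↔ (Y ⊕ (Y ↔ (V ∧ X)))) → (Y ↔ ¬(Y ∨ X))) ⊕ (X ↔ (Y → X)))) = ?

T

X → Y = T → F = F
V ⊕ Y = T ⊕ F = T
V ∧ X = T ∧ T = T
Y ↔ (V ∧ X) = F ↔ T = F
Y ⊕ (Y ↔ (V ∧ X)) = F ⊕ F = F
Y ↔ (Y ⊕ (Y ↔ (V ∧ X))) = F ↔ F = T
Y ∨ X = F ∨ T = T
¬(Y ∨ X) = ¬T = F
Y ↔ ¬(Y ∨ X) = F ↔ F = T
(Y ↔ (Y ⊕ (Y ↔ (V ∧ X)))) → (Y ↔ ¬(Y ∨ X)) = T → T = T
Y → X = F → T = T
X ↔ (Y → X) = T ↔ T = T
((Y ↔ (Y ⊕ (Y ↔ (V ∧ X)))) → (Y ↔ ¬(Y ∨ X))) ⊕ (X ↔ (Y → X)) = T ⊕ T = F
(V ⊕ Y) ⊕ (((Y ↔ (Y ⊕ (Y ↔ (V ∧ X)))) → (Y ↔ ¬(Y ∨ X))) ⊕ (X ↔ (Y → X))) = T ⊕ F = T
(X → Y) ⊕ ((V ⊕ Y) ⊕ (((Y ↔ (Y ⊕ (Y ↔ (V ∧ X)))) → (Y ↔ ¬(Y ∨ X))) ⊕ (X ↔ (Y → X)))) = F ⊕ T = T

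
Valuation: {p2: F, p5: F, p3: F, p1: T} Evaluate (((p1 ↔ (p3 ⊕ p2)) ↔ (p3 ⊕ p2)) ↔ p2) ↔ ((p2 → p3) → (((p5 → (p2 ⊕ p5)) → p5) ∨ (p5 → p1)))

p3 ⊕ p2 = F ⊕ F = F
p1 ↔ (p3 ⊕ p2) = T ↔ F = F
p3 ⊕ p2 = F ⊕ F = F
(p1 ↔ (p3 ⊕ p2)) ↔ (p3 ⊕ p2) = F ↔ F = T
((p1 ↔ (p3 ⊕ p2)) ↔ (p3 ⊕ p2)) ↔ p2 = T ↔ F = F
p2 → p3 = F → F = T
p2 ⊕ p5 = F ⊕ F = F
p5 → (p2 ⊕ p5) = F → F = T
(p5 → (p2 ⊕ p5)) → p5 = T → F = F
p5 → p1 = F → T = T
((p5 → (p2 ⊕ p5)) → p5) ∨ (p5 → p1) = F ∨ T = T
(p2 → p3) → (((p5 → (p2 ⊕ p5)) → p5) ∨ (p5 → p1)) = T → T = T
(((p1 ↔ (p3 ⊕ p2)) ↔ (p3 ⊕ p2)) ↔ p2) ↔ ((p2 → p3) → (((p5 → (p2 ⊕ p5)) → p5) ∨ (p5 → p1))) = F ↔ T = F

F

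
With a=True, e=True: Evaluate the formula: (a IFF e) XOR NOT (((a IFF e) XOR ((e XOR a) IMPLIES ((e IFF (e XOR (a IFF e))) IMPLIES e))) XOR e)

True

a IFF e = True IFF True = True
a IFF e = True IFF True = True
e XOR a = True XOR True = False
a IFF e = True IFF True = True
e XOR (a IFF e) = True XOR True = False
e IFF (e XOR (a IFF e)) = True IFF False = False
(e IFF (e XOR (a IFF e))) IMPLIES e = False IMPLIES True = True
(e XOR a) IMPLIES ((e IFF (e XOR (a IFF e))) IMPLIES e) = False IMPLIES True = True
(a IFF e) XOR ((e XOR a) IMPLIES ((e IFF (e XOR (a IFF e))) IMPLIES e)) = True XOR True = False
((a IFF e) XOR ((e XOR a) IMPLIES ((e IFF (e XOR (a IFF e))) IMPLIES e))) XOR e = False XOR True = True
NOT (((a IFF e) XOR ((e XOR a) IMPLIES ((e IFF (e XOR (a IFF e))) IMPLIES e))) XOR e) = NOT True = False
(a IFF e) XOR NOT (((a IFF e) XOR ((e XOR a) IMPLIES ((e IFF (e XOR (a IFF e))) IMPLIES e))) XOR e) = True XOR False = True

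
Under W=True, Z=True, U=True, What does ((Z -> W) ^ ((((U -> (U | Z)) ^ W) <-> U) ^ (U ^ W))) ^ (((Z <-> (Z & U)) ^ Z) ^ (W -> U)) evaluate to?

False

Z -> W = True -> True = True
U | Z = True | True = True
U -> (U | Z) = True -> True = True
(U -> (U | Z)) ^ W = True ^ True = False
((U -> (U | Z)) ^ W) <-> U = False <-> True = False
U ^ W = True ^ True = False
(((U -> (U | Z)) ^ W) <-> U) ^ (U ^ W) = False ^ False = False
(Z -> W) ^ ((((U -> (U | Z)) ^ W) <-> U) ^ (U ^ W)) = True ^ False = True
Z & U = True & True = True
Z <-> (Z & U) = True <-> True = True
(Z <-> (Z & U)) ^ Z = True ^ True = False
W -> U = True -> True = True
((Z <-> (Z & U)) ^ Z) ^ (W -> U) = False ^ True = True
((Z -> W) ^ ((((U -> (U | Z)) ^ W) <-> U) ^ (U ^ W))) ^ (((Z <-> (Z & U)) ^ Z) ^ (W -> U)) = True ^ True = False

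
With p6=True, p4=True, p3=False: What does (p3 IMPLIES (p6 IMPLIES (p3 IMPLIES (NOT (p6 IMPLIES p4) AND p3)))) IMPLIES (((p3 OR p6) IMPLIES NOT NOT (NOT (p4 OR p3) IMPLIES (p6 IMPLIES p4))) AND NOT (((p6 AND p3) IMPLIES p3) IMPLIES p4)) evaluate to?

False

p6 IMPLIES p4 = True IMPLIES True = True
NOT (p6 IMPLIES p4) = NOT True = False
NOT (p6 IMPLIES p4) AND p3 = False AND False = False
p3 IMPLIES (NOT (p6 IMPLIES p4) AND p3) = False IMPLIES False = True
p6 IMPLIES (p3 IMPLIES (NOT (p6 IMPLIES p4) AND p3)) = True IMPLIES True = True
p3 IMPLIES (p6 IMPLIES (p3 IMPLIES (NOT (p6 IMPLIES p4) AND p3))) = False IMPLIES True = True
p3 OR p6 = False OR True = True
p4 OR p3 = True OR False = True
NOT (p4 OR p3) = NOT True = False
p6 IMPLIES p4 = True IMPLIES True = True
NOT (p4 OR p3) IMPLIES (p6 IMPLIES p4) = False IMPLIES True = True
NOT (NOT (p4 OR p3) IMPLIES (p6 IMPLIES p4)) = NOT True = False
NOT NOT (NOT (p4 OR p3) IMPLIES (p6 IMPLIES p4)) = NOT False = True
(p3 OR p6) IMPLIES NOT NOT (NOT (p4 OR p3) IMPLIES (p6 IMPLIES p4)) = True IMPLIES True = True
p6 AND p3 = True AND False = False
(p6 AND p3) IMPLIES p3 = False IMPLIES False = True
((p6 AND p3) IMPLIES p3) IMPLIES p4 = True IMPLIES True = True
NOT (((p6 AND p3) IMPLIES p3) IMPLIES p4) = NOT True = False
((p3 OR p6) IMPLIES NOT NOT (NOT (p4 OR p3) IMPLIES (p6 IMPLIES p4))) AND NOT (((p6 AND p3) IMPLIES p3) IMPLIES p4) = True AND False = False
(p3 IMPLIES (p6 IMPLIES (p3 IMPLIES (NOT (p6 IMPLIES p4) AND p3)))) IMPLIES (((p3 OR p6) IMPLIES NOT NOT (NOT (p4 OR p3) IMPLIES (p6 IMPLIES p4))) AND NOT (((p6 AND p3) IMPLIES p3) IMPLIES p4)) = True IMPLIES False = False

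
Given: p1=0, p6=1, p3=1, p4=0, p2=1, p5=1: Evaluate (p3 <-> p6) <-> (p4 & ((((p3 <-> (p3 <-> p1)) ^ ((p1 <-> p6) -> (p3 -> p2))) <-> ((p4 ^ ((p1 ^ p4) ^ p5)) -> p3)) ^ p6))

0

Substituting p1=0, p6=1, p3=1, p4=0, p2=1, p5=1:
p3 <-> p6 = 1 <-> 1 = 1
p3 <-> p1 = 1 <-> 0 = 0
p3 <-> (p3 <-> p1) = 1 <-> 0 = 0
p1 <-> p6 = 0 <-> 1 = 0
p3 -> p2 = 1 -> 1 = 1
(p1 <-> p6) -> (p3 -> p2) = 0 -> 1 = 1
(p3 <-> (p3 <-> p1)) ^ ((p1 <-> p6) -> (p3 -> p2)) = 0 ^ 1 = 1
p1 ^ p4 = 0 ^ 0 = 0
(p1 ^ p4) ^ p5 = 0 ^ 1 = 1
p4 ^ ((p1 ^ p4) ^ p5) = 0 ^ 1 = 1
(p4 ^ ((p1 ^ p4) ^ p5)) -> p3 = 1 -> 1 = 1
((p3 <-> (p3 <-> p1)) ^ ((p1 <-> p6) -> (p3 -> p2))) <-> ((p4 ^ ((p1 ^ p4) ^ p5)) -> p3) = 1 <-> 1 = 1
(((p3 <-> (p3 <-> p1)) ^ ((p1 <-> p6) -> (p3 -> p2))) <-> ((p4 ^ ((p1 ^ p4) ^ p5)) -> p3)) ^ p6 = 1 ^ 1 = 0
p4 & ((((p3 <-> (p3 <-> p1)) ^ ((p1 <-> p6) -> (p3 -> p2))) <-> ((p4 ^ ((p1 ^ p4) ^ p5)) -> p3)) ^ p6) = 0 & 0 = 0
(p3 <-> p6) <-> (p4 & ((((p3 <-> (p3 <-> p1)) ^ ((p1 <-> p6) -> (p3 -> p2))) <-> ((p4 ^ ((p1 ^ p4) ^ p5)) -> p3)) ^ p6)) = 1 <-> 0 = 0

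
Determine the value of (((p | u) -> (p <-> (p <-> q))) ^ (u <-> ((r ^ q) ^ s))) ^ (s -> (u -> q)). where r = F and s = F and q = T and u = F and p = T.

F

Substituting r=F, s=F, q=T, u=F, p=T:
p | u = T | F = T
p <-> q = T <-> T = T
p <-> (p <-> q) = T <-> T = T
(p | u) -> (p <-> (p <-> q)) = T -> T = T
r ^ q = F ^ T = T
(r ^ q) ^ s = T ^ F = T
u <-> ((r ^ q) ^ s) = F <-> T = F
((p | u) -> (p <-> (p <-> q))) ^ (u <-> ((r ^ q) ^ s)) = T ^ F = T
u -> q = F -> T = T
s -> (u -> q) = F -> T = T
(((p | u) -> (p <-> (p <-> q))) ^ (u <-> ((r ^ q) ^ s))) ^ (s -> (u -> q)) = T ^ T = F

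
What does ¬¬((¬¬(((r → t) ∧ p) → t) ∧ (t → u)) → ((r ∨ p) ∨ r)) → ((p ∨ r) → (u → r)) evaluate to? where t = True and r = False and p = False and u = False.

r → t = False → True = True
(r → t) ∧ p = True ∧ False = False
((r → t) ∧ p) → t = False → True = True
¬(((r → t) ∧ p) → t) = ¬True = False
¬¬(((r → t) ∧ p) → t) = ¬False = True
t → u = True → False = False
¬¬(((r → t) ∧ p) → t) ∧ (t → u) = True ∧ False = False
r ∨ p = False ∨ False = False
(r ∨ p) ∨ r = False ∨ False = False
(¬¬(((r → t) ∧ p) → t) ∧ (t → u)) → ((r ∨ p) ∨ r) = False → False = True
¬((¬¬(((r → t) ∧ p) → t) ∧ (t → u)) → ((r ∨ p) ∨ r)) = ¬True = False
¬¬((¬¬(((r → t) ∧ p) → t) ∧ (t → u)) → ((r ∨ p) ∨ r)) = ¬False = True
p ∨ r = False ∨ False = False
u → r = False → False = True
(p ∨ r) → (u → r) = False → True = True
¬¬((¬¬(((r → t) ∧ p) → t) ∧ (t → u)) → ((r ∨ p) ∨ r)) → ((p ∨ r) → (u → r)) = True → True = True

True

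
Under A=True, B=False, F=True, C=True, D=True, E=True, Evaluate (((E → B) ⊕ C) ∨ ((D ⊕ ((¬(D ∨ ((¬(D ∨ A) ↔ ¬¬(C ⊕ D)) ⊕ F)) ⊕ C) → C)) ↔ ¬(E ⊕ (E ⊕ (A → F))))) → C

Substituting A=True, B=False, F=True, C=True, D=True, E=True:
E → B = True → False = False
(E → B) ⊕ C = False ⊕ True = True
D ∨ A = True ∨ True = True
¬(D ∨ A) = ¬True = False
C ⊕ D = True ⊕ True = False
¬(C ⊕ D) = ¬False = True
¬¬(C ⊕ D) = ¬True = False
¬(D ∨ A) ↔ ¬¬(C ⊕ D) = False ↔ False = True
(¬(D ∨ A) ↔ ¬¬(C ⊕ D)) ⊕ F = True ⊕ True = False
D ∨ ((¬(D ∨ A) ↔ ¬¬(C ⊕ D)) ⊕ F) = True ∨ False = True
¬(D ∨ ((¬(D ∨ A) ↔ ¬¬(C ⊕ D)) ⊕ F)) = ¬True = False
¬(D ∨ ((¬(D ∨ A) ↔ ¬¬(C ⊕ D)) ⊕ F)) ⊕ C = False ⊕ True = True
(¬(D ∨ ((¬(D ∨ A) ↔ ¬¬(C ⊕ D)) ⊕ F)) ⊕ C) → C = True → True = True
D ⊕ ((¬(D ∨ ((¬(D ∨ A) ↔ ¬¬(C ⊕ D)) ⊕ F)) ⊕ C) → C) = True ⊕ True = False
A → F = True → True = True
E ⊕ (A → F) = True ⊕ True = False
E ⊕ (E ⊕ (A → F)) = True ⊕ False = True
¬(E ⊕ (E ⊕ (A → F))) = ¬True = False
(D ⊕ ((¬(D ∨ ((¬(D ∨ A) ↔ ¬¬(C ⊕ D)) ⊕ F)) ⊕ C) → C)) ↔ ¬(E ⊕ (E ⊕ (A → F))) = False ↔ False = True
((E → B) ⊕ C) ∨ ((D ⊕ ((¬(D ∨ ((¬(D ∨ A) ↔ ¬¬(C ⊕ D)) ⊕ F)) ⊕ C) → C)) ↔ ¬(E ⊕ (E ⊕ (A → F)))) = True ∨ True = True
(((E → B) ⊕ C) ∨ ((D ⊕ ((¬(D ∨ ((¬(D ∨ A) ↔ ¬¬(C ⊕ D)) ⊕ F)) ⊕ C) → C)) ↔ ¬(E ⊕ (E ⊕ (A → F))))) → C = True → True = True

True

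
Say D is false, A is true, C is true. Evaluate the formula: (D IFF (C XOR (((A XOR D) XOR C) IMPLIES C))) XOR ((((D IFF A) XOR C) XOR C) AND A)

true

A XOR D = true XOR false = true
(A XOR D) XOR C = true XOR true = false
((A XOR D) XOR C) IMPLIES C = false IMPLIES true = true
C XOR (((A XOR D) XOR C) IMPLIES C) = true XOR true = false
D IFF (C XOR (((A XOR D) XOR C) IMPLIES C)) = false IFF false = true
D IFF A = false IFF true = false
(D IFF A) XOR C = false XOR true = true
((D IFF A) XOR C) XOR C = true XOR true = false
(((D IFF A) XOR C) XOR C) AND A = false AND true = false
(D IFF (C XOR (((A XOR D) XOR C) IMPLIES C))) XOR ((((D IFF A) XOR C) XOR C) AND A) = true XOR false = true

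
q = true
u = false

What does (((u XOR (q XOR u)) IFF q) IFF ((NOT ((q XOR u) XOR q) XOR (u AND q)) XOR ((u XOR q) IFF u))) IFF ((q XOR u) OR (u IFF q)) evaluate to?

true

q XOR u = true XOR false = true
u XOR (q XOR u) = false XOR true = true
(u XOR (q XOR u)) IFF q = true IFF true = true
q XOR u = true XOR false = true
(q XOR u) XOR q = true XOR true = false
NOT ((q XOR u) XOR q) = NOT false = true
u AND q = false AND true = false
NOT ((q XOR u) XOR q) XOR (u AND q) = true XOR false = true
u XOR q = false XOR true = true
(u XOR q) IFF u = true IFF false = false
(NOT ((q XOR u) XOR q) XOR (u AND q)) XOR ((u XOR q) IFF u) = true XOR false = true
((u XOR (q XOR u)) IFF q) IFF ((NOT ((q XOR u) XOR q) XOR (u AND q)) XOR ((u XOR q) IFF u)) = true IFF true = true
q XOR u = true XOR false = true
u IFF q = false IFF true = false
(q XOR u) OR (u IFF q) = true OR false = true
(((u XOR (q XOR u)) IFF q) IFF ((NOT ((q XOR u) XOR q) XOR (u AND q)) XOR ((u XOR q) IFF u))) IFF ((q XOR u) OR (u IFF q)) = true IFF true = true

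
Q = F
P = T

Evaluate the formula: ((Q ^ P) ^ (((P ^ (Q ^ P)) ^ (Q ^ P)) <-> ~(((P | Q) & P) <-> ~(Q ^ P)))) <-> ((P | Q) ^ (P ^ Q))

Q ^ P = F ^ T = T
Q ^ P = F ^ T = T
P ^ (Q ^ P) = T ^ T = F
Q ^ P = F ^ T = T
(P ^ (Q ^ P)) ^ (Q ^ P) = F ^ T = T
P | Q = T | F = T
(P | Q) & P = T & T = T
Q ^ P = F ^ T = T
~(Q ^ P) = ~T = F
((P | Q) & P) <-> ~(Q ^ P) = T <-> F = F
~(((P | Q) & P) <-> ~(Q ^ P)) = ~F = T
((P ^ (Q ^ P)) ^ (Q ^ P)) <-> ~(((P | Q) & P) <-> ~(Q ^ P)) = T <-> T = T
(Q ^ P) ^ (((P ^ (Q ^ P)) ^ (Q ^ P)) <-> ~(((P | Q) & P) <-> ~(Q ^ P))) = T ^ T = F
P | Q = T | F = T
P ^ Q = T ^ F = T
(P | Q) ^ (P ^ Q) = T ^ T = F
((Q ^ P) ^ (((P ^ (Q ^ P)) ^ (Q ^ P)) <-> ~(((P | Q) & P) <-> ~(Q ^ P)))) <-> ((P | Q) ^ (P ^ Q)) = F <-> F = T

T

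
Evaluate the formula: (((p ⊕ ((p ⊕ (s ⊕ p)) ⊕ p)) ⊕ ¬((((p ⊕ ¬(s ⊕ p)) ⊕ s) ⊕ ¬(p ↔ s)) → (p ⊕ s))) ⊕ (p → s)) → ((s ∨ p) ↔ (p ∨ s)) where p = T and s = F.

s ⊕ p = F ⊕ T = T
p ⊕ (s ⊕ p) = T ⊕ T = F
(p ⊕ (s ⊕ p)) ⊕ p = F ⊕ T = T
p ⊕ ((p ⊕ (s ⊕ p)) ⊕ p) = T ⊕ T = F
s ⊕ p = F ⊕ T = T
¬(s ⊕ p) = ¬T = F
p ⊕ ¬(s ⊕ p) = T ⊕ F = T
(p ⊕ ¬(s ⊕ p)) ⊕ s = T ⊕ F = T
p ↔ s = T ↔ F = F
¬(p ↔ s) = ¬F = T
((p ⊕ ¬(s ⊕ p)) ⊕ s) ⊕ ¬(p ↔ s) = T ⊕ T = F
p ⊕ s = T ⊕ F = T
(((p ⊕ ¬(s ⊕ p)) ⊕ s) ⊕ ¬(p ↔ s)) → (p ⊕ s) = F → T = T
¬((((p ⊕ ¬(s ⊕ p)) ⊕ s) ⊕ ¬(p ↔ s)) → (p ⊕ s)) = ¬T = F
(p ⊕ ((p ⊕ (s ⊕ p)) ⊕ p)) ⊕ ¬((((p ⊕ ¬(s ⊕ p)) ⊕ s) ⊕ ¬(p ↔ s)) → (p ⊕ s)) = F ⊕ F = F
p → s = T → F = F
((p ⊕ ((p ⊕ (s ⊕ p)) ⊕ p)) ⊕ ¬((((p ⊕ ¬(s ⊕ p)) ⊕ s) ⊕ ¬(p ↔ s)) → (p ⊕ s))) ⊕ (p → s) = F ⊕ F = F
s ∨ p = F ∨ T = T
p ∨ s = T ∨ F = T
(s ∨ p) ↔ (p ∨ s) = T ↔ T = T
(((p ⊕ ((p ⊕ (s ⊕ p)) ⊕ p)) ⊕ ¬((((p ⊕ ¬(s ⊕ p)) ⊕ s) ⊕ ¬(p ↔ s)) → (p ⊕ s))) ⊕ (p → s)) → ((s ∨ p) ↔ (p ∨ s)) = F → T = T

T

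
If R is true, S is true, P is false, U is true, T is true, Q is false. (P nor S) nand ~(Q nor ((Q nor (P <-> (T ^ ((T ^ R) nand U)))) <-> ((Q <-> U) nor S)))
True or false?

P nor S = 0 nor 1 = 0
T ^ R = 1 ^ 1 = 0
(T ^ R) nand U = 0 nand 1 = 1
T ^ ((T ^ R) nand U) = 1 ^ 1 = 0
P <-> (T ^ ((T ^ R) nand U)) = 0 <-> 0 = 1
Q nor (P <-> (T ^ ((T ^ R) nand U))) = 0 nor 1 = 0
Q <-> U = 0 <-> 1 = 0
(Q <-> U) nor S = 0 nor 1 = 0
(Q nor (P <-> (T ^ ((T ^ R) nand U)))) <-> ((Q <-> U) nor S) = 0 <-> 0 = 1
Q nor ((Q nor (P <-> (T ^ ((T ^ R) nand U)))) <-> ((Q <-> U) nor S)) = 0 nor 1 = 0
~(Q nor ((Q nor (P <-> (T ^ ((T ^ R) nand U)))) <-> ((Q <-> U) nor S))) = ~0 = 1
(P nor S) nand ~(Q nor ((Q nor (P <-> (T ^ ((T ^ R) nand U)))) <-> ((Q <-> U) nor S))) = 0 nand 1 = 1

1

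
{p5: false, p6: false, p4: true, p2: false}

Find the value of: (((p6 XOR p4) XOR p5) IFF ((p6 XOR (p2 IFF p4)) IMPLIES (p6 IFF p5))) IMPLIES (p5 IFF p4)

false

Substituting p5=false, p6=false, p4=true, p2=false:
p6 XOR p4 = false XOR true = true
(p6 XOR p4) XOR p5 = true XOR false = true
p2 IFF p4 = false IFF true = false
p6 XOR (p2 IFF p4) = false XOR false = false
p6 IFF p5 = false IFF false = true
(p6 XOR (p2 IFF p4)) IMPLIES (p6 IFF p5) = false IMPLIES true = true
((p6 XOR p4) XOR p5) IFF ((p6 XOR (p2 IFF p4)) IMPLIES (p6 IFF p5)) = true IFF true = true
p5 IFF p4 = false IFF true = false
(((p6 XOR p4) XOR p5) IFF ((p6 XOR (p2 IFF p4)) IMPLIES (p6 IFF p5))) IMPLIES (p5 IFF p4) = true IMPLIES false = false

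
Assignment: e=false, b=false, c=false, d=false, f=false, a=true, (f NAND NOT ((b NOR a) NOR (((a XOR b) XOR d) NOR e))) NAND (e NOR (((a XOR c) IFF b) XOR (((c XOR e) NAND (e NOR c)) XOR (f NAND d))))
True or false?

b NOR a = false NOR true = false
a XOR b = true XOR false = true
(a XOR b) XOR d = true XOR false = true
((a XOR b) XOR d) NOR e = true NOR false = false
(b NOR a) NOR (((a XOR b) XOR d) NOR e) = false NOR false = true
NOT ((b NOR a) NOR (((a XOR b) XOR d) NOR e)) = NOT true = false
f NAND NOT ((b NOR a) NOR (((a XOR b) XOR d) NOR e)) = false NAND false = true
a XOR c = true XOR false = true
(a XOR c) IFF b = true IFF false = false
c XOR e = false XOR false = false
e NOR c = false NOR false = true
(c XOR e) NAND (e NOR c) = false NAND true = true
f NAND d = false NAND false = true
((c XOR e) NAND (e NOR c)) XOR (f NAND d) = true XOR true = false
((a XOR c) IFF b) XOR (((c XOR e) NAND (e NOR c)) XOR (f NAND d)) = false XOR false = false
e NOR (((a XOR c) IFF b) XOR (((c XOR e) NAND (e NOR c)) XOR (f NAND d))) = false NOR false = true
(f NAND NOT ((b NOR a) NOR (((a XOR b) XOR d) NOR e))) NAND (e NOR (((a XOR c) IFF b) XOR (((c XOR e) NAND (e NOR c)) XOR (f NAND d)))) = true NAND true = false

false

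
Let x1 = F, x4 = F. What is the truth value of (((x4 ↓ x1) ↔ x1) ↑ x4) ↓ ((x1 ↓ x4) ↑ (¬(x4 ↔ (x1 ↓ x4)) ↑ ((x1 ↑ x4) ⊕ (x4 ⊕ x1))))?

Substituting x1=F, x4=F:
x4 ↓ x1 = F ↓ F = T
(x4 ↓ x1) ↔ x1 = T ↔ F = F
((x4 ↓ x1) ↔ x1) ↑ x4 = F ↑ F = T
x1 ↓ x4 = F ↓ F = T
x1 ↓ x4 = F ↓ F = T
x4 ↔ (x1 ↓ x4) = F ↔ T = F
¬(x4 ↔ (x1 ↓ x4)) = ¬F = T
x1 ↑ x4 = F ↑ F = T
x4 ⊕ x1 = F ⊕ F = F
(x1 ↑ x4) ⊕ (x4 ⊕ x1) = T ⊕ F = T
¬(x4 ↔ (x1 ↓ x4)) ↑ ((x1 ↑ x4) ⊕ (x4 ⊕ x1)) = T ↑ T = F
(x1 ↓ x4) ↑ (¬(x4 ↔ (x1 ↓ x4)) ↑ ((x1 ↑ x4) ⊕ (x4 ⊕ x1))) = T ↑ F = T
(((x4 ↓ x1) ↔ x1) ↑ x4) ↓ ((x1 ↓ x4) ↑ (¬(x4 ↔ (x1 ↓ x4)) ↑ ((x1 ↑ x4) ⊕ (x4 ⊕ x1)))) = T ↓ T = F

F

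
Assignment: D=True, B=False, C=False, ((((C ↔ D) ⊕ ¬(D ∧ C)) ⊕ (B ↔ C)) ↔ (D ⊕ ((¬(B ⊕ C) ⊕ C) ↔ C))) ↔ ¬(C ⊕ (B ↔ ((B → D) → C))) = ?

C ↔ D = False ↔ True = False
D ∧ C = True ∧ False = False
¬(D ∧ C) = ¬False = True
(C ↔ D) ⊕ ¬(D ∧ C) = False ⊕ True = True
B ↔ C = False ↔ False = True
((C ↔ D) ⊕ ¬(D ∧ C)) ⊕ (B ↔ C) = True ⊕ True = False
B ⊕ C = False ⊕ False = False
¬(B ⊕ C) = ¬False = True
¬(B ⊕ C) ⊕ C = True ⊕ False = True
(¬(B ⊕ C) ⊕ C) ↔ C = True ↔ False = False
D ⊕ ((¬(B ⊕ C) ⊕ C) ↔ C) = True ⊕ False = True
(((C ↔ D) ⊕ ¬(D ∧ C)) ⊕ (B ↔ C)) ↔ (D ⊕ ((¬(B ⊕ C) ⊕ C) ↔ C)) = False ↔ True = False
B → D = False → True = True
(B → D) → C = True → False = False
B ↔ ((B → D) → C) = False ↔ False = True
C ⊕ (B ↔ ((B → D) → C)) = False ⊕ True = True
¬(C ⊕ (B ↔ ((B → D) → C))) = ¬True = False
((((C ↔ D) ⊕ ¬(D ∧ C)) ⊕ (B ↔ C)) ↔ (D ⊕ ((¬(B ⊕ C) ⊕ C) ↔ C))) ↔ ¬(C ⊕ (B ↔ ((B → D) → C))) = False ↔ False = True

True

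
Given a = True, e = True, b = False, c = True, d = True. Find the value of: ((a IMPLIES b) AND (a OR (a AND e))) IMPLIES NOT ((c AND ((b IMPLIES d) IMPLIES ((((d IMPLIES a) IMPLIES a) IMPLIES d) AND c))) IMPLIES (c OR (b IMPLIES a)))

True

Substituting a=True, e=True, b=False, c=True, d=True:
a IMPLIES b = True IMPLIES False = False
a AND e = True AND True = True
a OR (a AND e) = True OR True = True
(a IMPLIES b) AND (a OR (a AND e)) = False AND True = False
b IMPLIES d = False IMPLIES True = True
d IMPLIES a = True IMPLIES True = True
(d IMPLIES a) IMPLIES a = True IMPLIES True = True
((d IMPLIES a) IMPLIES a) IMPLIES d = True IMPLIES True = True
(((d IMPLIES a) IMPLIES a) IMPLIES d) AND c = True AND True = True
(b IMPLIES d) IMPLIES ((((d IMPLIES a) IMPLIES a) IMPLIES d) AND c) = True IMPLIES True = True
c AND ((b IMPLIES d) IMPLIES ((((d IMPLIES a) IMPLIES a) IMPLIES d) AND c)) = True AND True = True
b IMPLIES a = False IMPLIES True = True
c OR (b IMPLIES a) = True OR True = True
(c AND ((b IMPLIES d) IMPLIES ((((d IMPLIES a) IMPLIES a) IMPLIES d) AND c))) IMPLIES (c OR (b IMPLIES a)) = True IMPLIES True = True
NOT ((c AND ((b IMPLIES d) IMPLIES ((((d IMPLIES a) IMPLIES a) IMPLIES d) AND c))) IMPLIES (c OR (b IMPLIES a))) = NOT True = False
((a IMPLIES b) AND (a OR (a AND e))) IMPLIES NOT ((c AND ((b IMPLIES d) IMPLIES ((((d IMPLIES a) IMPLIES a) IMPLIES d) AND c))) IMPLIES (c OR (b IMPLIES a))) = False IMPLIES False = True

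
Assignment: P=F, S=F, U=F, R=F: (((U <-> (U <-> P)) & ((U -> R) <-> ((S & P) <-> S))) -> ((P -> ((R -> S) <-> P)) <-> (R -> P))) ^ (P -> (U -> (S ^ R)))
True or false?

U <-> P = F <-> F = T
U <-> (U <-> P) = F <-> T = F
U -> R = F -> F = T
S & P = F & F = F
(S & P) <-> S = F <-> F = T
(U -> R) <-> ((S & P) <-> S) = T <-> T = T
(U <-> (U <-> P)) & ((U -> R) <-> ((S & P) <-> S)) = F & T = F
R -> S = F -> F = T
(R -> S) <-> P = T <-> F = F
P -> ((R -> S) <-> P) = F -> F = T
R -> P = F -> F = T
(P -> ((R -> S) <-> P)) <-> (R -> P) = T <-> T = T
((U <-> (U <-> P)) & ((U -> R) <-> ((S & P) <-> S))) -> ((P -> ((R -> S) <-> P)) <-> (R -> P)) = F -> T = T
S ^ R = F ^ F = F
U -> (S ^ R) = F -> F = T
P -> (U -> (S ^ R)) = F -> T = T
(((U <-> (U <-> P)) & ((U -> R) <-> ((S & P) <-> S))) -> ((P -> ((R -> S) <-> P)) <-> (R -> P))) ^ (P -> (U -> (S ^ R))) = T ^ T = F

F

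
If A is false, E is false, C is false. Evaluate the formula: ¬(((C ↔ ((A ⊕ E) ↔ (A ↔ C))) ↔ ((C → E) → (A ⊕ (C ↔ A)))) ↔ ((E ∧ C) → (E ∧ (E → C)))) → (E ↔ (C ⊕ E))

Substituting A=False, E=False, C=False:
A ⊕ E = False ⊕ False = False
A ↔ C = False ↔ False = True
(A ⊕ E) ↔ (A ↔ C) = False ↔ True = False
C ↔ ((A ⊕ E) ↔ (A ↔ C)) = False ↔ False = True
C → E = False → False = True
C ↔ A = False ↔ False = True
A ⊕ (C ↔ A) = False ⊕ True = True
(C → E) → (A ⊕ (C ↔ A)) = True → True = True
(C ↔ ((A ⊕ E) ↔ (A ↔ C))) ↔ ((C → E) → (A ⊕ (C ↔ A))) = True ↔ True = True
E ∧ C = False ∧ False = False
E → C = False → False = True
E ∧ (E → C) = False ∧ True = False
(E ∧ C) → (E ∧ (E → C)) = False → False = True
((C ↔ ((A ⊕ E) ↔ (A ↔ C))) ↔ ((C → E) → (A ⊕ (C ↔ A)))) ↔ ((E ∧ C) → (E ∧ (E → C))) = True ↔ True = True
¬(((C ↔ ((A ⊕ E) ↔ (A ↔ C))) ↔ ((C → E) → (A ⊕ (C ↔ A)))) ↔ ((E ∧ C) → (E ∧ (E → C)))) = ¬True = False
C ⊕ E = False ⊕ False = False
E ↔ (C ⊕ E) = False ↔ False = True
¬(((C ↔ ((A ⊕ E) ↔ (A ↔ C))) ↔ ((C → E) → (A ⊕ (C ↔ A)))) ↔ ((E ∧ C) → (E ∧ (E → C)))) → (E ↔ (C ⊕ E)) = False → True = True

True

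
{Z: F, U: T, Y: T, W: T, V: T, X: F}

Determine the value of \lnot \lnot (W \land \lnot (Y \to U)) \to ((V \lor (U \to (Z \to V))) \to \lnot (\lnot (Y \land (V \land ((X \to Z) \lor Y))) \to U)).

T

Y \to U = T \to T = T
\lnot (Y \to U) = \lnot T = F
W \land \lnot (Y \to U) = T \land F = F
\lnot (W \land \lnot (Y \to U)) = \lnot F = T
\lnot \lnot (W \land \lnot (Y \to U)) = \lnot T = F
Z \to V = F \to T = T
U \to (Z \to V) = T \to T = T
V \lor (U \to (Z \to V)) = T \lor T = T
X \to Z = F \to F = T
(X \to Z) \lor Y = T \lor T = T
V \land ((X \to Z) \lor Y) = T \land T = T
Y \land (V \land ((X \to Z) \lor Y)) = T \land T = T
\lnot (Y \land (V \land ((X \to Z) \lor Y))) = \lnot T = F
\lnot (Y \land (V \land ((X \to Z) \lor Y))) \to U = F \to T = T
\lnot (\lnot (Y \land (V \land ((X \to Z) \lor Y))) \to U) = \lnot T = F
(V \lor (U \to (Z \to V))) \to \lnot (\lnot (Y \land (V \land ((X \to Z) \lor Y))) \to U) = T \to F = F
\lnot \lnot (W \land \lnot (Y \to U)) \to ((V \lor (U \to (Z \to V))) \to \lnot (\lnot (Y \land (V \land ((X \to Z) \lor Y))) \to U)) = F \to F = T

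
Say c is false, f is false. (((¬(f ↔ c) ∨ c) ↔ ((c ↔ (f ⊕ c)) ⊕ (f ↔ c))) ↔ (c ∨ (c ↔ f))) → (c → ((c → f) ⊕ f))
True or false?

T

f ↔ c = F ↔ F = T
¬(f ↔ c) = ¬T = F
¬(f ↔ c) ∨ c = F ∨ F = F
f ⊕ c = F ⊕ F = F
c ↔ (f ⊕ c) = F ↔ F = T
f ↔ c = F ↔ F = T
(c ↔ (f ⊕ c)) ⊕ (f ↔ c) = T ⊕ T = F
(¬(f ↔ c) ∨ c) ↔ ((c ↔ (f ⊕ c)) ⊕ (f ↔ c)) = F ↔ F = T
c ↔ f = F ↔ F = T
c ∨ (c ↔ f) = F ∨ T = T
((¬(f ↔ c) ∨ c) ↔ ((c ↔ (f ⊕ c)) ⊕ (f ↔ c))) ↔ (c ∨ (c ↔ f)) = T ↔ T = T
c → f = F → F = T
(c → f) ⊕ f = T ⊕ F = T
c → ((c → f) ⊕ f) = F → T = T
(((¬(f ↔ c) ∨ c) ↔ ((c ↔ (f ⊕ c)) ⊕ (f ↔ c))) ↔ (c ∨ (c ↔ f))) → (c → ((c → f) ⊕ f)) = T → T = T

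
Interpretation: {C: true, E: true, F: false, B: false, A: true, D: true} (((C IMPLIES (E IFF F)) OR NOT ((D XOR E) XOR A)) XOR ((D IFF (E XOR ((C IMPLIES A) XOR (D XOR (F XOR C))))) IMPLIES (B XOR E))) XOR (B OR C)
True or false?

false

E IFF F = true IFF false = false
C IMPLIES (E IFF F) = true IMPLIES false = false
D XOR E = true XOR true = false
(D XOR E) XOR A = false XOR true = true
NOT ((D XOR E) XOR A) = NOT true = false
(C IMPLIES (E IFF F)) OR NOT ((D XOR E) XOR A) = false OR false = false
C IMPLIES A = true IMPLIES true = true
F XOR C = false XOR true = true
D XOR (F XOR C) = true XOR true = false
(C IMPLIES A) XOR (D XOR (F XOR C)) = true XOR false = true
E XOR ((C IMPLIES A) XOR (D XOR (F XOR C))) = true XOR true = false
D IFF (E XOR ((C IMPLIES A) XOR (D XOR (F XOR C)))) = true IFF false = false
B XOR E = false XOR true = true
(D IFF (E XOR ((C IMPLIES A) XOR (D XOR (F XOR C))))) IMPLIES (B XOR E) = false IMPLIES true = true
((C IMPLIES (E IFF F)) OR NOT ((D XOR E) XOR A)) XOR ((D IFF (E XOR ((C IMPLIES A) XOR (D XOR (F XOR C))))) IMPLIES (B XOR E)) = false XOR true = true
B OR C = false OR true = true
(((C IMPLIES (E IFF F)) OR NOT ((D XOR E) XOR A)) XOR ((D IFF (E XOR ((C IMPLIES A) XOR (D XOR (F XOR C))))) IMPLIES (B XOR E))) XOR (B OR C) = true XOR true = false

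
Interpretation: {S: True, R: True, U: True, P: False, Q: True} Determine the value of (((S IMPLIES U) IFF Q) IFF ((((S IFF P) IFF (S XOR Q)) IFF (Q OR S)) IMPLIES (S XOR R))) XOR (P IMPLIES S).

True

S IMPLIES U = True IMPLIES True = True
(S IMPLIES U) IFF Q = True IFF True = True
S IFF P = True IFF False = False
S XOR Q = True XOR True = False
(S IFF P) IFF (S XOR Q) = False IFF False = True
Q OR S = True OR True = True
((S IFF P) IFF (S XOR Q)) IFF (Q OR S) = True IFF True = True
S XOR R = True XOR True = False
(((S IFF P) IFF (S XOR Q)) IFF (Q OR S)) IMPLIES (S XOR R) = True IMPLIES False = False
((S IMPLIES U) IFF Q) IFF ((((S IFF P) IFF (S XOR Q)) IFF (Q OR S)) IMPLIES (S XOR R)) = True IFF False = False
P IMPLIES S = False IMPLIES True = True
(((S IMPLIES U) IFF Q) IFF ((((S IFF P) IFF (S XOR Q)) IFF (Q OR S)) IMPLIES (S XOR R))) XOR (P IMPLIES S) = False XOR True = True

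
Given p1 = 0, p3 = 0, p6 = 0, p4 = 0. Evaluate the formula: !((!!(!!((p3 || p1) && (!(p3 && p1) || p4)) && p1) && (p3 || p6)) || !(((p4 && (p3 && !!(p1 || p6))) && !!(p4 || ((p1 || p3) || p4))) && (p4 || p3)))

p3 || p1 = 0 || 0 = 0
p3 && p1 = 0 && 0 = 0
!(p3 && p1) = !0 = 1
!(p3 && p1) || p4 = 1 || 0 = 1
(p3 || p1) && (!(p3 && p1) || p4) = 0 && 1 = 0
!((p3 || p1) && (!(p3 && p1) || p4)) = !0 = 1
!!((p3 || p1) && (!(p3 && p1) || p4)) = !1 = 0
!!((p3 || p1) && (!(p3 && p1) || p4)) && p1 = 0 && 0 = 0
!(!!((p3 || p1) && (!(p3 && p1) || p4)) && p1) = !0 = 1
!!(!!((p3 || p1) && (!(p3 && p1) || p4)) && p1) = !1 = 0
p3 || p6 = 0 || 0 = 0
!!(!!((p3 || p1) && (!(p3 && p1) || p4)) && p1) && (p3 || p6) = 0 && 0 = 0
p1 || p6 = 0 || 0 = 0
!(p1 || p6) = !0 = 1
!!(p1 || p6) = !1 = 0
p3 && !!(p1 || p6) = 0 && 0 = 0
p4 && (p3 && !!(p1 || p6)) = 0 && 0 = 0
p1 || p3 = 0 || 0 = 0
(p1 || p3) || p4 = 0 || 0 = 0
p4 || ((p1 || p3) || p4) = 0 || 0 = 0
!(p4 || ((p1 || p3) || p4)) = !0 = 1
!!(p4 || ((p1 || p3) || p4)) = !1 = 0
(p4 && (p3 && !!(p1 || p6))) && !!(p4 || ((p1 || p3) || p4)) = 0 && 0 = 0
p4 || p3 = 0 || 0 = 0
((p4 && (p3 && !!(p1 || p6))) && !!(p4 || ((p1 || p3) || p4))) && (p4 || p3) = 0 && 0 = 0
!(((p4 && (p3 && !!(p1 || p6))) && !!(p4 || ((p1 || p3) || p4))) && (p4 || p3)) = !0 = 1
(!!(!!((p3 || p1) && (!(p3 && p1) || p4)) && p1) && (p3 || p6)) || !(((p4 && (p3 && !!(p1 || p6))) && !!(p4 || ((p1 || p3) || p4))) && (p4 || p3)) = 0 || 1 = 1
!((!!(!!((p3 || p1) && (!(p3 && p1) || p4)) && p1) && (p3 || p6)) || !(((p4 && (p3 && !!(p1 || p6))) && !!(p4 || ((p1 || p3) || p4))) && (p4 || p3))) = !1 = 0

0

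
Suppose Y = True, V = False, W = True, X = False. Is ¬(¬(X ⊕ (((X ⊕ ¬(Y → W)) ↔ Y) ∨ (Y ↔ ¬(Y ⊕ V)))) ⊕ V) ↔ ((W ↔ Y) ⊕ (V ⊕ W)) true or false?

Y → W = True → True = True
¬(Y → W) = ¬True = False
X ⊕ ¬(Y → W) = False ⊕ False = False
(X ⊕ ¬(Y → W)) ↔ Y = False ↔ True = False
Y ⊕ V = True ⊕ False = True
¬(Y ⊕ V) = ¬True = False
Y ↔ ¬(Y ⊕ V) = True ↔ False = False
((X ⊕ ¬(Y → W)) ↔ Y) ∨ (Y ↔ ¬(Y ⊕ V)) = False ∨ False = False
X ⊕ (((X ⊕ ¬(Y → W)) ↔ Y) ∨ (Y ↔ ¬(Y ⊕ V))) = False ⊕ False = False
¬(X ⊕ (((X ⊕ ¬(Y → W)) ↔ Y) ∨ (Y ↔ ¬(Y ⊕ V)))) = ¬False = True
¬(X ⊕ (((X ⊕ ¬(Y → W)) ↔ Y) ∨ (Y ↔ ¬(Y ⊕ V)))) ⊕ V = True ⊕ False = True
¬(¬(X ⊕ (((X ⊕ ¬(Y → W)) ↔ Y) ∨ (Y ↔ ¬(Y ⊕ V)))) ⊕ V) = ¬True = False
W ↔ Y = True ↔ True = True
V ⊕ W = False ⊕ True = True
(W ↔ Y) ⊕ (V ⊕ W) = True ⊕ True = False
¬(¬(X ⊕ (((X ⊕ ¬(Y → W)) ↔ Y) ∨ (Y ↔ ¬(Y ⊕ V)))) ⊕ V) ↔ ((W ↔ Y) ⊕ (V ⊕ W)) = False ↔ False = True

True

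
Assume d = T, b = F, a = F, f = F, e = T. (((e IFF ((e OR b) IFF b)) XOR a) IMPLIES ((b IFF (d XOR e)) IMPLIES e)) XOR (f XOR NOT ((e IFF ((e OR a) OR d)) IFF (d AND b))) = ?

F

e OR b = T OR F = T
(e OR b) IFF b = T IFF F = F
e IFF ((e OR b) IFF b) = T IFF F = F
(e IFF ((e OR b) IFF b)) XOR a = F XOR F = F
d XOR e = T XOR T = F
b IFF (d XOR e) = F IFF F = T
(b IFF (d XOR e)) IMPLIES e = T IMPLIES T = T
((e IFF ((e OR b) IFF b)) XOR a) IMPLIES ((b IFF (d XOR e)) IMPLIES e) = F IMPLIES T = T
e OR a = T OR F = T
(e OR a) OR d = T OR T = T
e IFF ((e OR a) OR d) = T IFF T = T
d AND b = T AND F = F
(e IFF ((e OR a) OR d)) IFF (d AND b) = T IFF F = F
NOT ((e IFF ((e OR a) OR d)) IFF (d AND b)) = NOT F = T
f XOR NOT ((e IFF ((e OR a) OR d)) IFF (d AND b)) = F XOR T = T
(((e IFF ((e OR b) IFF b)) XOR a) IMPLIES ((b IFF (d XOR e)) IMPLIES e)) XOR (f XOR NOT ((e IFF ((e OR a) OR d)) IFF (d AND b))) = T XOR T = F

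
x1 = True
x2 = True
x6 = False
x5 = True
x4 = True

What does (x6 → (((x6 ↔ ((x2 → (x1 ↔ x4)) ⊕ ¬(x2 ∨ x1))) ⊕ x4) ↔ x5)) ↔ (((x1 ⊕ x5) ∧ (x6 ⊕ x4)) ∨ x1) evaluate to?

x1 ↔ x4 = True ↔ True = True
x2 → (x1 ↔ x4) = True → True = True
x2 ∨ x1 = True ∨ True = True
¬(x2 ∨ x1) = ¬True = False
(x2 → (x1 ↔ x4)) ⊕ ¬(x2 ∨ x1) = True ⊕ False = True
x6 ↔ ((x2 → (x1 ↔ x4)) ⊕ ¬(x2 ∨ x1)) = False ↔ True = False
(x6 ↔ ((x2 → (x1 ↔ x4)) ⊕ ¬(x2 ∨ x1))) ⊕ x4 = False ⊕ True = True
((x6 ↔ ((x2 → (x1 ↔ x4)) ⊕ ¬(x2 ∨ x1))) ⊕ x4) ↔ x5 = True ↔ True = True
x6 → (((x6 ↔ ((x2 → (x1 ↔ x4)) ⊕ ¬(x2 ∨ x1))) ⊕ x4) ↔ x5) = False → True = True
x1 ⊕ x5 = True ⊕ True = False
x6 ⊕ x4 = False ⊕ True = True
(x1 ⊕ x5) ∧ (x6 ⊕ x4) = False ∧ True = False
((x1 ⊕ x5) ∧ (x6 ⊕ x4)) ∨ x1 = False ∨ True = True
(x6 → (((x6 ↔ ((x2 → (x1 ↔ x4)) ⊕ ¬(x2 ∨ x1))) ⊕ x4) ↔ x5)) ↔ (((x1 ⊕ x5) ∧ (x6 ⊕ x4)) ∨ x1) = True ↔ True = True

True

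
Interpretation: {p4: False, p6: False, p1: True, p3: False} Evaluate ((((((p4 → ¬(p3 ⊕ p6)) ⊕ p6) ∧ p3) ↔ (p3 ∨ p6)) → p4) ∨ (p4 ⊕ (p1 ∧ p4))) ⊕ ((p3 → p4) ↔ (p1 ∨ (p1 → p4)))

True

p3 ⊕ p6 = False ⊕ False = False
¬(p3 ⊕ p6) = ¬False = True
p4 → ¬(p3 ⊕ p6) = False → True = True
(p4 → ¬(p3 ⊕ p6)) ⊕ p6 = True ⊕ False = True
((p4 → ¬(p3 ⊕ p6)) ⊕ p6) ∧ p3 = True ∧ False = False
p3 ∨ p6 = False ∨ False = False
(((p4 → ¬(p3 ⊕ p6)) ⊕ p6) ∧ p3) ↔ (p3 ∨ p6) = False ↔ False = True
((((p4 → ¬(p3 ⊕ p6)) ⊕ p6) ∧ p3) ↔ (p3 ∨ p6)) → p4 = True → False = False
p1 ∧ p4 = True ∧ False = False
p4 ⊕ (p1 ∧ p4) = False ⊕ False = False
(((((p4 → ¬(p3 ⊕ p6)) ⊕ p6) ∧ p3) ↔ (p3 ∨ p6)) → p4) ∨ (p4 ⊕ (p1 ∧ p4)) = False ∨ False = False
p3 → p4 = False → False = True
p1 → p4 = True → False = False
p1 ∨ (p1 → p4) = True ∨ False = True
(p3 → p4) ↔ (p1 ∨ (p1 → p4)) = True ↔ True = True
((((((p4 → ¬(p3 ⊕ p6)) ⊕ p6) ∧ p3) ↔ (p3 ∨ p6)) → p4) ∨ (p4 ⊕ (p1 ∧ p4))) ⊕ ((p3 → p4) ↔ (p1 ∨ (p1 → p4))) = False ⊕ True = True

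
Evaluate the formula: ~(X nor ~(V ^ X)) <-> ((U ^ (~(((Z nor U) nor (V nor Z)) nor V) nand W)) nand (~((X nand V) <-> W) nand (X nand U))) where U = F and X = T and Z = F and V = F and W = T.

F

V ^ X = F ^ T = T
~(V ^ X) = ~T = F
X nor ~(V ^ X) = T nor F = F
~(X nor ~(V ^ X)) = ~F = T
Z nor U = F nor F = T
V nor Z = F nor F = T
(Z nor U) nor (V nor Z) = T nor T = F
((Z nor U) nor (V nor Z)) nor V = F nor F = T
~(((Z nor U) nor (V nor Z)) nor V) = ~T = F
~(((Z nor U) nor (V nor Z)) nor V) nand W = F nand T = T
U ^ (~(((Z nor U) nor (V nor Z)) nor V) nand W) = F ^ T = T
X nand V = T nand F = T
(X nand V) <-> W = T <-> T = T
~((X nand V) <-> W) = ~T = F
X nand U = T nand F = T
~((X nand V) <-> W) nand (X nand U) = F nand T = T
(U ^ (~(((Z nor U) nor (V nor Z)) nor V) nand W)) nand (~((X nand V) <-> W) nand (X nand U)) = T nand T = F
~(X nor ~(V ^ X)) <-> ((U ^ (~(((Z nor U) nor (V nor Z)) nor V) nand W)) nand (~((X nand V) <-> W) nand (X nand U))) = T <-> F = F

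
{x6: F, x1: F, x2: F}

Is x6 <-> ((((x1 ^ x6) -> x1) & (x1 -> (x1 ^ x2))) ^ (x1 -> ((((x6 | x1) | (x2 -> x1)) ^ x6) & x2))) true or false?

x1 ^ x6 = F ^ F = F
(x1 ^ x6) -> x1 = F -> F = T
x1 ^ x2 = F ^ F = F
x1 -> (x1 ^ x2) = F -> F = T
((x1 ^ x6) -> x1) & (x1 -> (x1 ^ x2)) = T & T = T
x6 | x1 = F | F = F
x2 -> x1 = F -> F = T
(x6 | x1) | (x2 -> x1) = F | T = T
((x6 | x1) | (x2 -> x1)) ^ x6 = T ^ F = T
(((x6 | x1) | (x2 -> x1)) ^ x6) & x2 = T & F = F
x1 -> ((((x6 | x1) | (x2 -> x1)) ^ x6) & x2) = F -> F = T
(((x1 ^ x6) -> x1) & (x1 -> (x1 ^ x2))) ^ (x1 -> ((((x6 | x1) | (x2 -> x1)) ^ x6) & x2)) = T ^ T = F
x6 <-> ((((x1 ^ x6) -> x1) & (x1 -> (x1 ^ x2))) ^ (x1 -> ((((x6 | x1) | (x2 -> x1)) ^ x6) & x2))) = F <-> F = T

T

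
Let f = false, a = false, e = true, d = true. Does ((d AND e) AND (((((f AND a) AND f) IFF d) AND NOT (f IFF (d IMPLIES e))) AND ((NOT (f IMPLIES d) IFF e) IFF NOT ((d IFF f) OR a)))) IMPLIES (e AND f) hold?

d AND e = true AND true = true
f AND a = false AND false = false
(f AND a) AND f = false AND false = false
((f AND a) AND f) IFF d = false IFF true = false
d IMPLIES e = true IMPLIES true = true
f IFF (d IMPLIES e) = false IFF true = false
NOT (f IFF (d IMPLIES e)) = NOT false = true
(((f AND a) AND f) IFF d) AND NOT (f IFF (d IMPLIES e)) = false AND true = false
f IMPLIES d = false IMPLIES true = true
NOT (f IMPLIES d) = NOT true = false
NOT (f IMPLIES d) IFF e = false IFF true = false
d IFF f = true IFF false = false
(d IFF f) OR a = false OR false = false
NOT ((d IFF f) OR a) = NOT false = true
(NOT (f IMPLIES d) IFF e) IFF NOT ((d IFF f) OR a) = false IFF true = false
((((f AND a) AND f) IFF d) AND NOT (f IFF (d IMPLIES e))) AND ((NOT (f IMPLIES d) IFF e) IFF NOT ((d IFF f) OR a)) = false AND false = false
(d AND e) AND (((((f AND a) AND f) IFF d) AND NOT (f IFF (d IMPLIES e))) AND ((NOT (f IMPLIES d) IFF e) IFF NOT ((d IFF f) OR a))) = true AND false = false
e AND f = true AND false = false
((d AND e) AND (((((f AND a) AND f) IFF d) AND NOT (f IFF (d IMPLIES e))) AND ((NOT (f IMPLIES d) IFF e) IFF NOT ((d IFF f) OR a)))) IMPLIES (e AND f) = false IMPLIES false = true

true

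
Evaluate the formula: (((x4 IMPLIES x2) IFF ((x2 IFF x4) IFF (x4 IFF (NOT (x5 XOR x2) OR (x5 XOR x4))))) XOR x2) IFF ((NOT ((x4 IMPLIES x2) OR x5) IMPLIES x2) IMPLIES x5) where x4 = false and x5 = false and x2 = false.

true

x4 IMPLIES x2 = false IMPLIES false = true
x2 IFF x4 = false IFF false = true
x5 XOR x2 = false XOR false = false
NOT (x5 XOR x2) = NOT false = true
x5 XOR x4 = false XOR false = false
NOT (x5 XOR x2) OR (x5 XOR x4) = true OR false = true
x4 IFF (NOT (x5 XOR x2) OR (x5 XOR x4)) = false IFF true = false
(x2 IFF x4) IFF (x4 IFF (NOT (x5 XOR x2) OR (x5 XOR x4))) = true IFF false = false
(x4 IMPLIES x2) IFF ((x2 IFF x4) IFF (x4 IFF (NOT (x5 XOR x2) OR (x5 XOR x4)))) = true IFF false = false
((x4 IMPLIES x2) IFF ((x2 IFF x4) IFF (x4 IFF (NOT (x5 XOR x2) OR (x5 XOR x4))))) XOR x2 = false XOR false = false
x4 IMPLIES x2 = false IMPLIES false = true
(x4 IMPLIES x2) OR x5 = true OR false = true
NOT ((x4 IMPLIES x2) OR x5) = NOT true = false
NOT ((x4 IMPLIES x2) OR x5) IMPLIES x2 = false IMPLIES false = true
(NOT ((x4 IMPLIES x2) OR x5) IMPLIES x2) IMPLIES x5 = true IMPLIES false = false
(((x4 IMPLIES x2) IFF ((x2 IFF x4) IFF (x4 IFF (NOT (x5 XOR x2) OR (x5 XOR x4))))) XOR x2) IFF ((NOT ((x4 IMPLIES x2) OR x5) IMPLIES x2) IMPLIES x5) = false IFF false = true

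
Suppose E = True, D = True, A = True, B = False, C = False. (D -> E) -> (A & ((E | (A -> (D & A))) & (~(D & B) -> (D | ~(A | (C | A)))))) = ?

D -> E = True -> True = True
D & A = True & True = True
A -> (D & A) = True -> True = True
E | (A -> (D & A)) = True | True = True
D & B = True & False = False
~(D & B) = ~False = True
C | A = False | True = True
A | (C | A) = True | True = True
~(A | (C | A)) = ~True = False
D | ~(A | (C | A)) = True | False = True
~(D & B) -> (D | ~(A | (C | A))) = True -> True = True
(E | (A -> (D & A))) & (~(D & B) -> (D | ~(A | (C | A)))) = True & True = True
A & ((E | (A -> (D & A))) & (~(D & B) -> (D | ~(A | (C | A))))) = True & True = True
(D -> E) -> (A & ((E | (A -> (D & A))) & (~(D & B) -> (D | ~(A | (C | A)))))) = True -> True = True

True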